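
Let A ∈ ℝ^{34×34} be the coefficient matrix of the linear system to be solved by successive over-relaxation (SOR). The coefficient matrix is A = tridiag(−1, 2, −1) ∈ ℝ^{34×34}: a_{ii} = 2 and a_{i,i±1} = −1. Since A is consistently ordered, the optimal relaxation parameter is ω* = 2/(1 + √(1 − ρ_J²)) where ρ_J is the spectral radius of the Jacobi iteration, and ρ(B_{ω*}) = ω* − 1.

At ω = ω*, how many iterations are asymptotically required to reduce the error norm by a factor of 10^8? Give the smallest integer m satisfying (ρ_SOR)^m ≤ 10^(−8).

[ρ_J] n=34: ρ(B_J) = cos(π/(n+1)) = cos(π/35) = 0.9959743.
√(1−ρ_J²) = |sin(π/35)| = 0.0896393
Young: ω* = 2/(1+√(1−ρ_J²)) = 2/(1+0.0896393) = 2/1.0896393 = 1.8354698.
ρ(B_{ω*}) = ω*−1 = 0.8354698
For 8 digits: m = 8·ln10 / (−ln 0.8354698) = 18.4207/0.179761 = 102.473; round up → m = 103.

m = 103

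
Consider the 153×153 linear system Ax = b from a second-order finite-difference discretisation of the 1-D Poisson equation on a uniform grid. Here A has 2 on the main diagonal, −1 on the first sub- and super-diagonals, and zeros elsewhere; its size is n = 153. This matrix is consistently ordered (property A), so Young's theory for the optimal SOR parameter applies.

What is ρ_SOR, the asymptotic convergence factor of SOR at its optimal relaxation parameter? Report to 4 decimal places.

ρ_SOR = 0.9600

With n=153, ρ(Jacobi) = cos(π/154) = 0.9998.
√(1−ρ_J²) = |sin(π/154)| = 0.02040
ω* = 2/(1+0.02040) = 1.9600
and ρ(B_{ω*}) = 1.9600 − 1 = 0.9600.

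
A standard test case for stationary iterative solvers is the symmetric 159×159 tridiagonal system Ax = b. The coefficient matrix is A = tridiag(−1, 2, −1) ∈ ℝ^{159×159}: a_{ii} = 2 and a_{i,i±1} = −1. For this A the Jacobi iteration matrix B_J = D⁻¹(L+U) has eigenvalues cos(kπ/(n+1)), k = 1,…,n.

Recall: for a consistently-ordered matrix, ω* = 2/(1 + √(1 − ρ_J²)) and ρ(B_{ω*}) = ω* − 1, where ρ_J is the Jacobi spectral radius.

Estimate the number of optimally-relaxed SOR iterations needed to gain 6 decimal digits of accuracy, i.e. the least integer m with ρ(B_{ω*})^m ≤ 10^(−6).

[ρ_J] n=159: ρ(B_J) = cos(π/(n+1)) = cos(π/160) = 0.9998072.
1 − cos²(π/160) = sin²(π/160) ⇒ √(1−ρ_J²) = sin(π/160) = 0.0196337.
ω* = 2/(1+0.0196337) = 1.9614887
[ρ_SOR] ω* − 1 = 0.9614887.
For 6 digits: m = 6·ln10 / (−ln 0.9614887) = 13.8155/0.0392725 = 351.786; round up → m = 352.

m = 352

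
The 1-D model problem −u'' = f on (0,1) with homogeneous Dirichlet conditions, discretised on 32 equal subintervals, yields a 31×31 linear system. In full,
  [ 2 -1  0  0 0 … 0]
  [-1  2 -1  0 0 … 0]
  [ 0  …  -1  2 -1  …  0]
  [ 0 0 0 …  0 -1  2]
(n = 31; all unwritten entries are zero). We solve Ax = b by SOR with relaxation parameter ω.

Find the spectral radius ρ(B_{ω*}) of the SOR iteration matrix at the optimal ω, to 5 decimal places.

ρ_SOR = 0.82147

spectrum of D⁻¹(L+U) = {cos(kπ/32) : 1≤k≤31}; ρ_J = cos(π/32) = 0.99518.
root = sin(π/32) = 0.098017  (since 1−cos² = sin²).
[ω*] 2 ÷ (1 + 0.098017) = 2 ÷ 1.098017 = 1.82147.
ρ_SOR = ω* − 1 = 1.82147 − 1 = 0.82147.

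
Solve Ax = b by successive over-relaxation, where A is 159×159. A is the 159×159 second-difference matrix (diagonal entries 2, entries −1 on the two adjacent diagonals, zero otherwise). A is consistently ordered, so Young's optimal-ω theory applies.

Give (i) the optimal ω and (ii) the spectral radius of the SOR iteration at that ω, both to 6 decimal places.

spectrum of D⁻¹(L+U) = {cos(kπ/160) : 1≤k≤159}; ρ_J = cos(π/160) = 0.999807.
√(1 − cos²(π/160)) = sin(π/160) ≈ 0.0196337.
ω* = 2 / (1 + 0.0196337) = 2 / 1.0196337 ≈ 1.961489.
ρ(B_{ω*}) = ω*−1 = 0.961489

ω* = 1.961489, ρ_SOR = 0.961489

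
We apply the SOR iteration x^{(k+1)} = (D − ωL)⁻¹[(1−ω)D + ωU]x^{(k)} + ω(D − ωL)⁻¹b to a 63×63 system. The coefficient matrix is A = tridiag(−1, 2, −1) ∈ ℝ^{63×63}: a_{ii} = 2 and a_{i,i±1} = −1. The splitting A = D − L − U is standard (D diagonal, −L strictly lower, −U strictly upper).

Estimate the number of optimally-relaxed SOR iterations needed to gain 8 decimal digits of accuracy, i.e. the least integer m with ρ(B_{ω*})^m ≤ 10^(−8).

m = 188

[ρ_J] n=63: ρ(B_J) = cos(π/(n+1)) = cos(π/64) = 0.9987955.
√(1−ρ_J²) = |sin(π/64)| = 0.0490677
ω* = 2/(1 + 0.0490677) = 2/1.0490677 = 1.9064547.
and ρ(B_{ω*}) = 1.9064547 − 1 = 0.9064547.
8·ln10 = 18.4207; −ln(0.9064547) = 0.0982142; m = ⌈18.4207/0.0982142⌉ = ⌈187.556⌉ = 188.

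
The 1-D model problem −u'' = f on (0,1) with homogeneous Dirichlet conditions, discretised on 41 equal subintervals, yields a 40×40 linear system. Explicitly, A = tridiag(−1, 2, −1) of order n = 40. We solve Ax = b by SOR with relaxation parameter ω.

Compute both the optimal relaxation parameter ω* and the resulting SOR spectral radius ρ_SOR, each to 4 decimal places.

ω* = 1.8578, ρ_SOR = 0.8578

ρ_J = max_k |cos(kπ/41)| = cos(π/41) = 0.9971
1 − cos²(π/41) = sin²(π/41) ⇒ √(1−ρ_J²) = sin(π/41) = 0.07655.
So ω* = 2/1.07655 = 1.8578 (Young).
ρ_SOR = ω* − 1 ≈ 0.8578.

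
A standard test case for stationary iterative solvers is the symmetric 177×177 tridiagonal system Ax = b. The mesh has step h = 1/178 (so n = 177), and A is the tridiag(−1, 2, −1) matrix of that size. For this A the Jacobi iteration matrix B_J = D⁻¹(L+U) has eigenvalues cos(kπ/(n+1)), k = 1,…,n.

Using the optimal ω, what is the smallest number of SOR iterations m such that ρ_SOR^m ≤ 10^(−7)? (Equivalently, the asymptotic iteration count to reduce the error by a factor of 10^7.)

With n=177, ρ(Jacobi) = cos(π/178) = 0.9998443.
1 − cos²(π/178) = sin²(π/178) ⇒ √(1−ρ_J²) = sin(π/178) = 0.0176485.
Young: ω* = 2/(1+√(1−ρ_J²)) = 2/(1+0.0176485) = 2/1.0176485 = 1.9653151.
[ρ_SOR] ω* − 1 = 0.9653151.
(0.9653151)^m ≤ 10^{−7}  ⇒  m·ln(0.9653151) ≤ −7·ln10  ⇒  m ≥ 456.594  ⇒  m = 457

m = 457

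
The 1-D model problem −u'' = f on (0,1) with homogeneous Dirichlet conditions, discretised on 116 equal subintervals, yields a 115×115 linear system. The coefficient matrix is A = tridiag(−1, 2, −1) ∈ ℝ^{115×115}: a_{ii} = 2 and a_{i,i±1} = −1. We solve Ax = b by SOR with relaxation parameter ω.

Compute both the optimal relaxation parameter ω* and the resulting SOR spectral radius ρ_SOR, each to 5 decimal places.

n=115: λ(B_J) = 1 − λ(A)/2 = cos(kπ/116); k=1 gives ρ_J = 0.99963.
√(1 − cos²(π/116)) = sin(π/116) ≈ 0.027079.
Then 2/(1+√(1−ρ_J²)) = 2/(1+0.027079); ω* = 2/1.027079 = 1.94727.
[ρ_SOR] ω* − 1 = 0.94727.

ω* = 1.94727, ρ_SOR = 0.94727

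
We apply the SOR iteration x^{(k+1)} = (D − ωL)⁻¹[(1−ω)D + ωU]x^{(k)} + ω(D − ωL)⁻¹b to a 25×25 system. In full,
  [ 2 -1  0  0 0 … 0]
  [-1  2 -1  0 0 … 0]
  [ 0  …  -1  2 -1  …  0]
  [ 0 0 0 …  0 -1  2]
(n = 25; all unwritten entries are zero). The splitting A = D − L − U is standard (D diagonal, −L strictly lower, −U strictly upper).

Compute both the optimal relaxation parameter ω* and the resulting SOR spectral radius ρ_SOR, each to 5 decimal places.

ρ_J = max_k |cos(kπ/26)| = cos(π/26) = 0.99271
root = sin(π/26) = 0.120537  (since 1−cos² = sin²).
ω* = 2/(1+0.120537) = 1.78486
ρ_SOR = ω* − 1 = 1.78486 − 1 = 0.78486.

ω* = 1.78486, ρ_SOR = 0.78486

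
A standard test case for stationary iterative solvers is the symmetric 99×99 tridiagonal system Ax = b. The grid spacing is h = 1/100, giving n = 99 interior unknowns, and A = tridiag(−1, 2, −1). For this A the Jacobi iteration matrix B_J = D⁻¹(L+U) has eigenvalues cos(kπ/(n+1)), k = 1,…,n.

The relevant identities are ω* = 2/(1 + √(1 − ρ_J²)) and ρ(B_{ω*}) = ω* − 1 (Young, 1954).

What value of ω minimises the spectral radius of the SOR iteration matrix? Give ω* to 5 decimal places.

ω* = 1.93909

[ρ_J] n=99: ρ(B_J) = cos(π/(n+1)) = cos(π/100) = 0.99951.
√(1−ρ_J²) simplifies to sin(π/100) = 0.031411.
ω* = 2 / (1 + 0.031411) = 2 / 1.031411 ≈ 1.93909.
and ρ(B_{ω*}) = 1.93909 − 1 = 0.93909.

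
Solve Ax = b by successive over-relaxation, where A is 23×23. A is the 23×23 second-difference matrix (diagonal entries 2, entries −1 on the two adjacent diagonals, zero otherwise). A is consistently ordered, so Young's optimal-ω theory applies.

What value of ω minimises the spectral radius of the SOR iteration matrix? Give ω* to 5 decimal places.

B_J for the 23×23 system has eigenvalues cos(kπ/24); ρ_J = cos(π/24) = 0.99144.
1 − cos²(π/24) = sin²(π/24) ⇒ √(1−ρ_J²) = sin(π/24) = 0.130526.
So ω* = 2/1.130526 = 1.76909 (Young).
At ω = 1.76909 every |λ(B_ω)| = ω−1, so ρ_SOR = 0.76909.

ω* = 1.76909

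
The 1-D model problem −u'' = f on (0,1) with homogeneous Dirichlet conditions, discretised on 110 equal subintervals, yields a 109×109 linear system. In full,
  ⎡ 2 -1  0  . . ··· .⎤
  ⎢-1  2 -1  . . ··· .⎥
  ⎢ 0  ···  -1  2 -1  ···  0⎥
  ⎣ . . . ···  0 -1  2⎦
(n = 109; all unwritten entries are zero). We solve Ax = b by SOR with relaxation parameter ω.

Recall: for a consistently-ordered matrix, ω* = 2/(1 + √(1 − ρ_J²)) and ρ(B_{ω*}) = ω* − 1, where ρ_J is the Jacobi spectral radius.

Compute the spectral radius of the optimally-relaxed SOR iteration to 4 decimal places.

ρ_SOR = 0.9445

B_J for the 109×109 system has eigenvalues cos(kπ/110); ρ_J = cos(π/110) = 0.9996.
√(1−ρ_J²) simplifies to sin(π/110) = 0.02856.
ω* = 2/(1 + 0.02856) = 2/1.02856 = 1.9445.
At ω = 1.9445 every |λ(B_ω)| = ω−1, so ρ_SOR = 0.9445.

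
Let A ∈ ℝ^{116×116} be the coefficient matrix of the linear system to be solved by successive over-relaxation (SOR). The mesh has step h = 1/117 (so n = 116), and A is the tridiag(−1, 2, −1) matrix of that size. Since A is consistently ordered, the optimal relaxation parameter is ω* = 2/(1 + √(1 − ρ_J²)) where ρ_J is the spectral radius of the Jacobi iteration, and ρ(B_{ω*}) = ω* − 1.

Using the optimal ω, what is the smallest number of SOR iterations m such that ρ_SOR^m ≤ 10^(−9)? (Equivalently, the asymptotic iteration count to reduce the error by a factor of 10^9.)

n=116: λ(B_J) = 1 − λ(A)/2 = cos(kπ/117); k=1 gives ρ_J = 0.9996395.
1 − cos²(π/117) = sin²(π/117) ⇒ √(1−ρ_J²) = sin(π/117) = 0.0268480.
ω* = 2 / (1 + 0.0268480) = 2 / 1.0268480 ≈ 1.9477079.
Hence ρ(B_{ω*}) = 1.9477079 − 1 = 0.9477079.
ρ_SOR^m ≤ 10^(−9) ⇔ m ≥ 9·ln10/(−ln 0.9477079) = 20.7233/0.0537089 = 385.845; m = ⌈385.845⌉ = 386.

m = 386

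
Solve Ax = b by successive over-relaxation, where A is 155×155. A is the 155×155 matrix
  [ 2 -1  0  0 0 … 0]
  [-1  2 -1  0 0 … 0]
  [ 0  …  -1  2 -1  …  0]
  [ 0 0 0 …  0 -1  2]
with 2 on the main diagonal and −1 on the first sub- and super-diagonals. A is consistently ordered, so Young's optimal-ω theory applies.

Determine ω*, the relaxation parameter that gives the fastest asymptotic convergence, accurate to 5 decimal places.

½·tridiag(1,0,1) at n=155: λ_k = cos(kπ/156); max |λ| at k=1 ⇒ ρ_J = cos(π/156) ≈ 0.99980.
root = sin(π/156) = 0.020137  (since 1−cos² = sin²).
[ω*] 2 ÷ (1 + 0.020137) = 2 ÷ 1.020137 = 1.96052.
ρ_SOR = ω* − 1 ≈ 0.96052.

ω* = 1.96052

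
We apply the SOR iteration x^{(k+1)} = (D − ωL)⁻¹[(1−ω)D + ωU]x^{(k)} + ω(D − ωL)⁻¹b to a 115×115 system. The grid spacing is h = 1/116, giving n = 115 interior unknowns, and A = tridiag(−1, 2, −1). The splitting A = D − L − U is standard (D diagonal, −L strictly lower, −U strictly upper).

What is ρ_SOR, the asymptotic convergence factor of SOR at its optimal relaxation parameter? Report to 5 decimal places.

ρ_SOR = 0.94727

n=115: λ(B_J) = 1 − λ(A)/2 = cos(kπ/116); k=1 gives ρ_J = 0.99963.
1 − cos²(π/116) = sin²(π/116) ⇒ √(1−ρ_J²) = sin(π/116) = 0.027079.
So ω* = 2/1.027079 = 1.94727 (Young).
At ω = 1.94727 every |λ(B_ω)| = ω−1, so ρ_SOR = 0.94727.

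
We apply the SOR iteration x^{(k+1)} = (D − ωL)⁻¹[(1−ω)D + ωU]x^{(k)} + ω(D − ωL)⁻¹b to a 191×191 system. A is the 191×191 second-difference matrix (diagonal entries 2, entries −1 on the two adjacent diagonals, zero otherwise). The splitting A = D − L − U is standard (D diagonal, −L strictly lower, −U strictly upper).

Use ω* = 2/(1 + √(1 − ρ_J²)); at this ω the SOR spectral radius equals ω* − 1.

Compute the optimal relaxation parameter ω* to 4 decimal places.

[ρ_J] n=191: ρ(B_J) = cos(π/(n+1)) = cos(π/192) = 0.9999.
√(1−ρ_J²) = |sin(π/192)| = 0.01636
ω* = 2/(1 + 0.01636) = 2/1.01636 = 1.9678.
ρ(B_{ω*}) = ω*−1 = 0.9678

ω* = 1.9678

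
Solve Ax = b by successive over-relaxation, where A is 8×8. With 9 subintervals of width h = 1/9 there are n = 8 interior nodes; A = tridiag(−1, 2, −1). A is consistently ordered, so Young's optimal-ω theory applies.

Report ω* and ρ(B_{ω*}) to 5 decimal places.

ρ_J = max_k |cos(kπ/9)| = cos(π/9) = 0.93969
√(1−ρ_J²) = |sin(π/9)| = 0.342020
ω* = 2/(1+0.342020) = 1.49029
[ρ_SOR] ω* − 1 = 0.49029.

ω* = 1.49029, ρ_SOR = 0.49029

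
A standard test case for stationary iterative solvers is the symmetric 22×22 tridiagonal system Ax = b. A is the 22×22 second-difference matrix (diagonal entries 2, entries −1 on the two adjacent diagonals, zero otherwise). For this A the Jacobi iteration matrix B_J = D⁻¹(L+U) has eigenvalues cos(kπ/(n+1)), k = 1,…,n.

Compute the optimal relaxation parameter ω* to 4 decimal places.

n=22: λ(B_J) = 1 − λ(A)/2 = cos(kπ/23); k=1 gives ρ_J = 0.9907.
1 − cos²(π/23) = sin²(π/23) ⇒ √(1−ρ_J²) = sin(π/23) = 0.13617.
So ω* = 2/1.13617 = 1.7603 (Young).
Hence ρ(B_{ω*}) = 1.7603 − 1 = 0.7603.

ω* = 1.7603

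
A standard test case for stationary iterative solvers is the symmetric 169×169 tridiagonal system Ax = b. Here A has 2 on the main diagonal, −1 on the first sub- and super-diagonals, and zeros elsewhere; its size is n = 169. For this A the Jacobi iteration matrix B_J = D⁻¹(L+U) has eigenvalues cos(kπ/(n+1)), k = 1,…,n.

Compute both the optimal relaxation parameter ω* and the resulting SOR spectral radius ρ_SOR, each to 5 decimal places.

n=169: λ(B_J) = 1 − λ(A)/2 = cos(kπ/170); k=1 gives ρ_J = 0.99983.
1 − cos²(π/170) = sin²(π/170) ⇒ √(1−ρ_J²) = sin(π/170) = 0.018479.
So ω* = 2/1.018479 = 1.96371 (Young).
[ρ_SOR] ω* − 1 = 0.96371.

ω* = 1.96371, ρ_SOR = 0.96371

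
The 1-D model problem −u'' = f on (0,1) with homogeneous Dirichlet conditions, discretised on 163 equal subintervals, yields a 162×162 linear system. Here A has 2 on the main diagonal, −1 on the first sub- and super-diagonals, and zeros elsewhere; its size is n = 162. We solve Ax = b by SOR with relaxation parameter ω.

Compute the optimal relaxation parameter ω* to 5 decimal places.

With n=162, ρ(Jacobi) = cos(π/163) = 0.99981.
√(1 − cos²(π/163)) = sin(π/163) ≈ 0.019272.
So ω* = 2/1.019272 = 1.96218 (Young).
Hence ρ(B_{ω*}) = 1.96218 − 1 = 0.96218.

ω* = 1.96218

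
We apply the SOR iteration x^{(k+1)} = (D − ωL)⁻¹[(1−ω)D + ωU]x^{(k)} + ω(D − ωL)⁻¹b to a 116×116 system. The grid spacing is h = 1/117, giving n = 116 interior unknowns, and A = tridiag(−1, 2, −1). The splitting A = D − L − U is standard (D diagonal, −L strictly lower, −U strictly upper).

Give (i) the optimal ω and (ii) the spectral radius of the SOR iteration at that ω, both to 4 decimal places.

ω* = 1.9477, ρ_SOR = 0.9477

n=116: λ(B_J) = 1 − λ(A)/2 = cos(kπ/117); k=1 gives ρ_J = 0.9996.
√(1−ρ_J²) = |sin(π/117)| = 0.02685
Young: ω* = 2/(1+√(1−ρ_J²)) = 2/(1+0.02685) = 2/1.02685 = 1.9477.
ρ_SOR = ω* − 1 ≈ 0.9477.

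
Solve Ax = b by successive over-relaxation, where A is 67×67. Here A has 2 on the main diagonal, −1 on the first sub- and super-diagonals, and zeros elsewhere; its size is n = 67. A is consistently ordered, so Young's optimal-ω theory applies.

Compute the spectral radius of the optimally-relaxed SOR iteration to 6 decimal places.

ρ_SOR = 0.911711

ρ_J = max_k |cos(kπ/68)| = cos(π/68) = 0.998933
√(1 − cos²(π/68)) = sin(π/68) ≈ 0.0461835.
[ω*] 2 ÷ (1 + 0.0461835) = 2 ÷ 1.0461835 = 1.911711.
ρ_SOR = ω* − 1 = 1.911711 − 1 = 0.911711.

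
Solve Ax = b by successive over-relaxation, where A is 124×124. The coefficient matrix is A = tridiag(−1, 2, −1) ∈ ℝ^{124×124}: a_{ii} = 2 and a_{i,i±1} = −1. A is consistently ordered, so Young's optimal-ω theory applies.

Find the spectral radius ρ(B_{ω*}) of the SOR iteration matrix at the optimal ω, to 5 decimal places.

ρ_SOR = 0.95097

[ρ_J] n=124: ρ(B_J) = cos(π/(n+1)) = cos(π/125) = 0.99968.
√(1−ρ_J²) simplifies to sin(π/125) = 0.025130.
ω* = 2/(1+0.025130) = 1.95097
[ρ_SOR] ω* − 1 = 0.95097.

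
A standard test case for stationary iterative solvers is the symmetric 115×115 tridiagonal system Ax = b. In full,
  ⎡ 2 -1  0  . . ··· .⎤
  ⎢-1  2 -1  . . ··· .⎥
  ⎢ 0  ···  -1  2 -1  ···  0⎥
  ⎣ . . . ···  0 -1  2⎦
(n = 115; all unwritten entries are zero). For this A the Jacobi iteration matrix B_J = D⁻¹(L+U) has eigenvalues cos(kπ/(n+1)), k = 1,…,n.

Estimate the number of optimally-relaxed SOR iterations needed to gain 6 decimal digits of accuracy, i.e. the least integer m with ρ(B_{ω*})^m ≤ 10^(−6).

m = 256

B_J for the 115×115 system has eigenvalues cos(kπ/116); ρ_J = cos(π/116) = 0.9996333.
√(1 − cos²(π/116)) = sin(π/116) ≈ 0.0270794.
Then 2/(1+√(1−ρ_J²)) = 2/(1+0.0270794); ω* = 2/1.0270794 = 1.9472691.
[ρ_SOR] ω* − 1 = 0.9472691.
Need (0.9472691)^m ≤ 10^(−6): m ≥ 6·ln10/|ln 0.9472691| = 13.8155/0.0541721 = 255.030 ⇒ m = 256.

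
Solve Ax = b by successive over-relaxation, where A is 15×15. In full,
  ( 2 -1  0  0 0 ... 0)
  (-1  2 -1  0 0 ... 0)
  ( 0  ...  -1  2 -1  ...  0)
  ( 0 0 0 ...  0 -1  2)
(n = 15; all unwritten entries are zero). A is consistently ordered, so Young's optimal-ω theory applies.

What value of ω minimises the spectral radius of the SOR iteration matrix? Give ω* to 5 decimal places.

ω* = 1.67351

With n=15, ρ(Jacobi) = cos(π/16) = 0.98079.
√(1−ρ_J²) = |sin(π/16)| = 0.195090
[ω*] 2 ÷ (1 + 0.195090) = 2 ÷ 1.195090 = 1.67351.
ρ_SOR = ω* − 1 = 1.67351 − 1 = 0.67351.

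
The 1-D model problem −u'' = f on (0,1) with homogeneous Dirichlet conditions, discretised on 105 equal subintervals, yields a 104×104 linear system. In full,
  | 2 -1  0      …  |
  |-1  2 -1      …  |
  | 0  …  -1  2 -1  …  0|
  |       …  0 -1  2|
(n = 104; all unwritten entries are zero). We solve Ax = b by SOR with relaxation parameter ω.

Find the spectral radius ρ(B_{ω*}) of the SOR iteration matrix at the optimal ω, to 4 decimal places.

spectrum of D⁻¹(L+U) = {cos(kπ/105) : 1≤k≤104}; ρ_J = cos(π/105) = 0.9996.
√(1−ρ_J²) = |sin(π/105)| = 0.02992
ω* = 2/(1 + 0.02992) = 2/1.02992 = 1.9419.
ρ(B_{ω*}) = ω*−1 = 0.9419

ρ_SOR = 0.9419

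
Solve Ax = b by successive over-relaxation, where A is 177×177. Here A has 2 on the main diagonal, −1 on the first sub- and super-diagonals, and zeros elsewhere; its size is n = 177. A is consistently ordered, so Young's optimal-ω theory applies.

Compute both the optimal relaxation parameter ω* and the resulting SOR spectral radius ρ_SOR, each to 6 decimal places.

ω* = 1.965315, ρ_SOR = 0.965315

½·tridiag(1,0,1) at n=177: λ_k = cos(kπ/178); max |λ| at k=1 ⇒ ρ_J = cos(π/178) ≈ 0.999844.
1 − cos²(π/178) = sin²(π/178) ⇒ √(1−ρ_J²) = sin(π/178) = 0.0176485.
ω* = 2 / (1 + 0.0176485) = 2 / 1.0176485 ≈ 1.965315.
At ω = 1.965315 every |λ(B_ω)| = ω−1, so ρ_SOR = 0.965315.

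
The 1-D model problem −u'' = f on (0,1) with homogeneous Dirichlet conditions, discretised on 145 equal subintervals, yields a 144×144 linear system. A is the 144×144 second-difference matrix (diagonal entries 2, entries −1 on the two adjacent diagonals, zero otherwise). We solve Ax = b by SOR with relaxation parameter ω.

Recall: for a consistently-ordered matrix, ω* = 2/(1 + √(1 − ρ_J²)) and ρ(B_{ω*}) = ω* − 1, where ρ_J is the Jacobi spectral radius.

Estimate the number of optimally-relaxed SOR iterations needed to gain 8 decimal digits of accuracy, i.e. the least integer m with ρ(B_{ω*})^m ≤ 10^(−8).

[ρ_J] n=144: ρ(B_J) = cos(π/(n+1)) = cos(π/145) = 0.9997653.
√(1−ρ_J²) = |sin(π/145)| = 0.0216645
Young: ω* = 2/(1+√(1−ρ_J²)) = 2/(1+0.0216645) = 2/1.0216645 = 1.9575898.
Hence ρ(B_{ω*}) = 1.9575898 − 1 = 0.9575898.
ρ_SOR^m ≤ 10^(−8) ⇔ m ≥ 8·ln10/(−ln 0.9575898) = 18.4207/0.0433358 = 425.069; m = ⌈425.069⌉ = 426.

m = 426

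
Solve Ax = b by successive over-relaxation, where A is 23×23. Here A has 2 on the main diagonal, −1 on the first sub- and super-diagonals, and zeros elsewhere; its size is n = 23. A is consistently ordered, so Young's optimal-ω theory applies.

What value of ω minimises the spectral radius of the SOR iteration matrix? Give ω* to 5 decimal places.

n=23: λ(B_J) = 1 − λ(A)/2 = cos(kπ/24); k=1 gives ρ_J = 0.99144.
√(1 − cos²(π/24)) = sin(π/24) ≈ 0.130526.
ω* = 2 / (1 + 0.130526) = 2 / 1.130526 ≈ 1.76909.
ρ(B_{ω*}) = ω*−1 = 0.76909

ω* = 1.76909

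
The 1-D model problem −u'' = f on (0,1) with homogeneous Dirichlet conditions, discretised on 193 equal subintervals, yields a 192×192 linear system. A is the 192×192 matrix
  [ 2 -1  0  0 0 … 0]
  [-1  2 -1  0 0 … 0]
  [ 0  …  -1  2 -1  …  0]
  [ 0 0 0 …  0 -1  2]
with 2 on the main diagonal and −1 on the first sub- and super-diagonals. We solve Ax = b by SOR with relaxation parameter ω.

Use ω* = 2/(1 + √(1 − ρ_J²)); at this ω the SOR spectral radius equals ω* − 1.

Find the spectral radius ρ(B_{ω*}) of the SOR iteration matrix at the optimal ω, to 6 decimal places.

ρ_SOR = 0.967967

½·tridiag(1,0,1) at n=192: λ_k = cos(kπ/193); max |λ| at k=1 ⇒ ρ_J = cos(π/193) ≈ 0.999868.
1 − cos²(π/193) = sin²(π/193) ⇒ √(1−ρ_J²) = sin(π/193) = 0.0162770.
ω* = 2 / (1 + 0.0162770) = 2 / 1.0162770 ≈ 1.967967.
ρ(B_{ω*}) = ω*−1 = 0.967967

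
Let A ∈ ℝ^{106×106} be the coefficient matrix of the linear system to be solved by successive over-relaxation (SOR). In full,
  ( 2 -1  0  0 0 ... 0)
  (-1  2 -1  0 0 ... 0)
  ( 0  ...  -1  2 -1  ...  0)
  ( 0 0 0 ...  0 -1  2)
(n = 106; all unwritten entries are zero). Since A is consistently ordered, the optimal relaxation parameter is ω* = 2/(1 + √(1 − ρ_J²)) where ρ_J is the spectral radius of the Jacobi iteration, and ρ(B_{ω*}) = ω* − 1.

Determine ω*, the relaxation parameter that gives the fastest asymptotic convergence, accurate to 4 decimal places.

B_J for the 106×106 system has eigenvalues cos(kπ/107); ρ_J = cos(π/107) = 0.9996.
√(1−ρ_J²) = |sin(π/107)| = 0.02936
[ω*] 2 ÷ (1 + 0.02936) = 2 ÷ 1.02936 = 1.9430.
ρ_SOR = ω* − 1 ≈ 0.9430.

ω* = 1.9430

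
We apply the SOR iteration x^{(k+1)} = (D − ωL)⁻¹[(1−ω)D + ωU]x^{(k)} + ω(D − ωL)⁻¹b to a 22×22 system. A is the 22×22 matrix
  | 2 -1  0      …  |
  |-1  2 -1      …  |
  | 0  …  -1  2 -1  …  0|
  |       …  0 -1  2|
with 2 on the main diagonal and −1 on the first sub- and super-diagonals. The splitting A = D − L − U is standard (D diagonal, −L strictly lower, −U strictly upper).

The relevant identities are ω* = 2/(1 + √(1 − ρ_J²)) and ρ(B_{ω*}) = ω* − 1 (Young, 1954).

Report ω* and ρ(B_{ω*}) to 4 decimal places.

[ρ_J] n=22: ρ(B_J) = cos(π/(n+1)) = cos(π/23) = 0.9907.
√(1−ρ_J²) simplifies to sin(π/23) = 0.13617.
Young: ω* = 2/(1+√(1−ρ_J²)) = 2/(1+0.13617) = 2/1.13617 = 1.7603.
ρ(B_{ω*}) = ω*−1 = 0.7603

ω* = 1.7603, ρ_SOR = 0.7603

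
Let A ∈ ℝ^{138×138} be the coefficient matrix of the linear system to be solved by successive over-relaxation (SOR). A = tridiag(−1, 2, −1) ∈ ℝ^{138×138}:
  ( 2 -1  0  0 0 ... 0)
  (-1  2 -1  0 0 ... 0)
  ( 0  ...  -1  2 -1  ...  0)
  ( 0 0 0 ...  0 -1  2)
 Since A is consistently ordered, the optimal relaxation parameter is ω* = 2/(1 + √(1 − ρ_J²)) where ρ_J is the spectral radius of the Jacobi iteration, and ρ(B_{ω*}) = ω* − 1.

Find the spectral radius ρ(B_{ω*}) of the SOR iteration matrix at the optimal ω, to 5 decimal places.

With n=138, ρ(Jacobi) = cos(π/139) = 0.99974.
√(1 − cos²(π/139)) = sin(π/139) ≈ 0.022599.
[ω*] 2 ÷ (1 + 0.022599) = 2 ÷ 1.022599 = 1.95580.
ρ_SOR = ω* − 1 ≈ 0.95580.

ρ_SOR = 0.95580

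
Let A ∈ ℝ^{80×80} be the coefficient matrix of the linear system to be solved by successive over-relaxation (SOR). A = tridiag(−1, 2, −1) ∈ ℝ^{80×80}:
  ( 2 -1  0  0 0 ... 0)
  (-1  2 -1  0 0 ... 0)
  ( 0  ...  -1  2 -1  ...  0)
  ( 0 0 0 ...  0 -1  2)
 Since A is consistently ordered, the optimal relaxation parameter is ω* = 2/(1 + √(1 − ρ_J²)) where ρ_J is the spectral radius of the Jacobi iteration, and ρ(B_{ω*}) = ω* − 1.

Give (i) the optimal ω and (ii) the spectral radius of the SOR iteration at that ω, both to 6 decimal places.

ω* = 1.925344, ρ_SOR = 0.925344

spectrum of D⁻¹(L+U) = {cos(kπ/81) : 1≤k≤80}; ρ_J = cos(π/81) = 0.999248.
√(1 − cos²(π/81)) = sin(π/81) ≈ 0.0387754.
Then 2/(1+√(1−ρ_J²)) = 2/(1+0.0387754); ω* = 2/1.0387754 = 1.925344.
At ω = 1.925344 every |λ(B_ω)| = ω−1, so ρ_SOR = 0.925344.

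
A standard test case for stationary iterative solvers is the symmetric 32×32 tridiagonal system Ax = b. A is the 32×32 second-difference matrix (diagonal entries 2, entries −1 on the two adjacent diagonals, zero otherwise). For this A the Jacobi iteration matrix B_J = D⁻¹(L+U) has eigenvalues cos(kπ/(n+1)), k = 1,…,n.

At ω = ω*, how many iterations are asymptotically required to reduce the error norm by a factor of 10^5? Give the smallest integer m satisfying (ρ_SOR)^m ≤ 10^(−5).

With n=32, ρ(Jacobi) = cos(π/33) = 0.9954719.
√(1−ρ_J²) = |sin(π/33)| = 0.0950560
ω* = 2/(1 + 0.0950560) = 2/1.0950560 = 1.8263906.
ρ(B_{ω*}) = ω*−1 = 0.8263906
ρ_SOR^m ≤ 10^(−5) ⇔ m ≥ 5·ln10/(−ln 0.8263906) = 11.5129/0.190688 = 60.376; m = ⌈60.376⌉ = 61.

m = 61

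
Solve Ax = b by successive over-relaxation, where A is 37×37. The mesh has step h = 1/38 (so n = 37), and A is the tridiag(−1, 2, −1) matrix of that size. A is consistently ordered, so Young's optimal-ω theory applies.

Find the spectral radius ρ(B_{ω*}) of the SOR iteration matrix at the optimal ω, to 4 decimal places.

ρ_SOR = 0.8474

[ρ_J] n=37: ρ(B_J) = cos(π/(n+1)) = cos(π/38) = 0.9966.
root = sin(π/38) = 0.08258  (since 1−cos² = sin²).
ω* = 2 / (1 + 0.08258) = 2 / 1.08258 ≈ 1.8474.
and ρ(B_{ω*}) = 1.8474 − 1 = 0.8474.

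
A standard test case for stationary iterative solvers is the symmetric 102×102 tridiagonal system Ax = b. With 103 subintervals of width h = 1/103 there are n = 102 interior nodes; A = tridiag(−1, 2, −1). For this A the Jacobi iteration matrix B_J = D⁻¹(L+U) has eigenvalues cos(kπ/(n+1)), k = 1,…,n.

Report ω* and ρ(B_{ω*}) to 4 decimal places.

½·tridiag(1,0,1) at n=102: λ_k = cos(kπ/103); max |λ| at k=1 ⇒ ρ_J = cos(π/103) ≈ 0.9995.
√(1−ρ_J²) simplifies to sin(π/103) = 0.03050.
Young: ω* = 2/(1+√(1−ρ_J²)) = 2/(1+0.03050) = 2/1.03050 = 1.9408.
ρ(B_{ω*}) = ω*−1 = 0.9408

ω* = 1.9408, ρ_SOR = 0.9408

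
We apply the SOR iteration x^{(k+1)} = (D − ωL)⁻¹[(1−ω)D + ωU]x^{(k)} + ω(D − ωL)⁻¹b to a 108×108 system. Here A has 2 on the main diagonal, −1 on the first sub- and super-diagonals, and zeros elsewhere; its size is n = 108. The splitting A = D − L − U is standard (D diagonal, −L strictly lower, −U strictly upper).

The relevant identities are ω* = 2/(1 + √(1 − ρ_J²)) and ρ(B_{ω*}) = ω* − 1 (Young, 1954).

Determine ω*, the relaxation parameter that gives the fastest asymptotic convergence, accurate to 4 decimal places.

ω* = 1.9440

B_J for the 108×108 system has eigenvalues cos(kπ/109); ρ_J = cos(π/109) = 0.9996.
√(1 − cos²(π/109)) = sin(π/109) ≈ 0.02882.
ω* = 2/(1+0.02882) = 1.9440
ρ(B_{ω*}) = ω*−1 = 0.9440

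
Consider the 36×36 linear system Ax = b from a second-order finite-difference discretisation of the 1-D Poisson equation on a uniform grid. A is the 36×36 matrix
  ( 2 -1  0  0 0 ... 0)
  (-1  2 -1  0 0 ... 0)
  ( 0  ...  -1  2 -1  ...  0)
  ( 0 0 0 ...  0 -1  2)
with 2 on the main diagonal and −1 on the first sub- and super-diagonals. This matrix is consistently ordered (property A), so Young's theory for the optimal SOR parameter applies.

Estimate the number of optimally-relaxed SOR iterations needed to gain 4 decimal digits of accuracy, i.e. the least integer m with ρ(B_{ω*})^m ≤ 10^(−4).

With n=36, ρ(Jacobi) = cos(π/37) = 0.9963975.
√(1 − cos²(π/37)) = sin(π/37) ≈ 0.0848059.
[ω*] 2 ÷ (1 + 0.0848059) = 2 ÷ 1.0848059 = 1.8436478.
Hence ρ(B_{ω*}) = 1.8436478 − 1 = 0.8436478.
(0.8436478)^m ≤ 10^{−4}  ⇒  m·ln(0.8436478) ≤ −4·ln10  ⇒  m ≥ 54.172  ⇒  m = 55

m = 55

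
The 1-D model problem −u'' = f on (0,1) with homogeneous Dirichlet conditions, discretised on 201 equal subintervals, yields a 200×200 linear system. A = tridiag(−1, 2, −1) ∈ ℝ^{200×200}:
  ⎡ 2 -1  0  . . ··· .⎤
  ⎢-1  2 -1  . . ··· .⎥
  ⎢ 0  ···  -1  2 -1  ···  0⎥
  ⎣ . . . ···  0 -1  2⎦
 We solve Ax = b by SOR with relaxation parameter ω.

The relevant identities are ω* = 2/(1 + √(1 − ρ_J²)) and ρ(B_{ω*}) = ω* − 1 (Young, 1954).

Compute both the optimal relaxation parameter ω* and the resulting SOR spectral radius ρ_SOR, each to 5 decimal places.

ω* = 1.96922, ρ_SOR = 0.96922

ρ_J = max_k |cos(kπ/201)| = cos(π/201) = 0.99988
√(1−ρ_J²) simplifies to sin(π/201) = 0.015629.
Young: ω* = 2/(1+√(1−ρ_J²)) = 2/(1+0.015629) = 2/1.015629 = 1.96922.
and ρ(B_{ω*}) = 1.96922 − 1 = 0.96922.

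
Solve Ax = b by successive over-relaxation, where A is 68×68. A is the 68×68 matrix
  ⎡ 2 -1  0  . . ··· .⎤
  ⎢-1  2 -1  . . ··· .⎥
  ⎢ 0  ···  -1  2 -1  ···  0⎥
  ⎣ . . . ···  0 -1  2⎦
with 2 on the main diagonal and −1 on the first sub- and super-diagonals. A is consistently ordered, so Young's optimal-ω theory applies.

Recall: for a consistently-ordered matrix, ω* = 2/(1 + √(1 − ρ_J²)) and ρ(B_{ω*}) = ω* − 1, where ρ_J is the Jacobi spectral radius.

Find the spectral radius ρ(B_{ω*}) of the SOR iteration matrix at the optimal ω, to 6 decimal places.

[ρ_J] n=68: ρ(B_J) = cos(π/(n+1)) = cos(π/69) = 0.998964.
√(1 − cos²(π/69)) = sin(π/69) ≈ 0.0455146.
ω* = 2/(1 + 0.0455146) = 2/1.0455146 = 1.912934.
ρ_SOR = ω* − 1 = 1.912934 − 1 = 0.912934.

ρ_SOR = 0.912934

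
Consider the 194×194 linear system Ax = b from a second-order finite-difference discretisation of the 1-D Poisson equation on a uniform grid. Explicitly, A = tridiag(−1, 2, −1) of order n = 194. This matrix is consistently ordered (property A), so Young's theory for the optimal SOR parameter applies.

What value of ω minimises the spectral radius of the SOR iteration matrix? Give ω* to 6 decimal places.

spectrum of D⁻¹(L+U) = {cos(kπ/195) : 1≤k≤194}; ρ_J = cos(π/195) = 0.999870.
√(1−ρ_J²) = |sin(π/195)| = 0.0161100
Then 2/(1+√(1−ρ_J²)) = 2/(1+0.0161100); ω* = 2/1.0161100 = 1.968291.
Hence ρ(B_{ω*}) = 1.968291 − 1 = 0.968291.

ω* = 1.968291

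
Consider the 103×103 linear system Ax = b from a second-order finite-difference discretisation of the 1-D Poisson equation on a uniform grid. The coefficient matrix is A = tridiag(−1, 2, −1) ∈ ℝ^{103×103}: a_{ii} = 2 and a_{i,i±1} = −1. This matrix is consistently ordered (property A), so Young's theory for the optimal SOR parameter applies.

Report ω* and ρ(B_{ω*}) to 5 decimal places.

ω* = 1.94136, ρ_SOR = 0.94136

n=103: λ(B_J) = 1 − λ(A)/2 = cos(kπ/104); k=1 gives ρ_J = 0.99954.
1 − cos²(π/104) = sin²(π/104) ⇒ √(1−ρ_J²) = sin(π/104) = 0.030203.
ω* = 2 / (1 + 0.030203) = 2 / 1.030203 ≈ 1.94136.
ρ_SOR = ω* − 1 ≈ 0.94136.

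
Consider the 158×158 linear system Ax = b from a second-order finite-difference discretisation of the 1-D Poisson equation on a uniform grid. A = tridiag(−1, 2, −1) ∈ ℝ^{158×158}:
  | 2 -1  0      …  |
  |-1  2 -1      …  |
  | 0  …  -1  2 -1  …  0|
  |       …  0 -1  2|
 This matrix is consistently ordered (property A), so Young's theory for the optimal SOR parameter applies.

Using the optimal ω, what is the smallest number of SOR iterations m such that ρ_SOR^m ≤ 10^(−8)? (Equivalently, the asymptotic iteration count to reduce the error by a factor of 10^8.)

m = 467

[ρ_J] n=158: ρ(B_J) = cos(π/(n+1)) = cos(π/159) = 0.9998048.
√(1−ρ_J²) simplifies to sin(π/159) = 0.0197572.
ω* = 2 / (1 + 0.0197572) = 2 / 1.0197572 ≈ 1.9612512.
ρ_SOR = ω* − 1 = 1.9612512 − 1 = 0.9612512.
m ≥ 8·ln10 / (−ln 0.9612512) = 466.117; smallest integer m = 467.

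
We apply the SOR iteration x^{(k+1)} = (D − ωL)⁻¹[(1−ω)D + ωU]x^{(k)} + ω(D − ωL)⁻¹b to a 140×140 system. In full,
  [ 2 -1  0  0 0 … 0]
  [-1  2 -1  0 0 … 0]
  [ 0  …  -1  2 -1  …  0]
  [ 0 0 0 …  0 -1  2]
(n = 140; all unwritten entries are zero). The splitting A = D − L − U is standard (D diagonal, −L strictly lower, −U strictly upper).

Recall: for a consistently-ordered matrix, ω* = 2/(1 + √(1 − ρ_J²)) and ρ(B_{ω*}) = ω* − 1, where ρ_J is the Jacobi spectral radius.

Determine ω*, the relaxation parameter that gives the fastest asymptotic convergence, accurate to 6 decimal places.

ω* = 1.956413

With n=140, ρ(Jacobi) = cos(π/141) = 0.999752.
root = sin(π/141) = 0.0222790  (since 1−cos² = sin²).
Then 2/(1+√(1−ρ_J²)) = 2/(1+0.0222790); ω* = 2/1.0222790 = 1.956413.
ρ_SOR = ω* − 1 ≈ 0.956413.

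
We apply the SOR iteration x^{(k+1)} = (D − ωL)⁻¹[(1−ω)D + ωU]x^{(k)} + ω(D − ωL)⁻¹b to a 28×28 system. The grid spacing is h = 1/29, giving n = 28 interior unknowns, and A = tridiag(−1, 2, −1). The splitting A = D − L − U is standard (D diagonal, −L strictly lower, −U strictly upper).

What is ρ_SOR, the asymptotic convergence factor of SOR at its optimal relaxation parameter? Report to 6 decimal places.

ρ_J = max_k |cos(kπ/29)| = cos(π/29) = 0.994138
root = sin(π/29) = 0.1081190  (since 1−cos² = sin²).
So ω* = 2/1.1081190 = 1.804860 (Young).
At ω = 1.804860 every |λ(B_ω)| = ω−1, so ρ_SOR = 0.804860.

ρ_SOR = 0.804860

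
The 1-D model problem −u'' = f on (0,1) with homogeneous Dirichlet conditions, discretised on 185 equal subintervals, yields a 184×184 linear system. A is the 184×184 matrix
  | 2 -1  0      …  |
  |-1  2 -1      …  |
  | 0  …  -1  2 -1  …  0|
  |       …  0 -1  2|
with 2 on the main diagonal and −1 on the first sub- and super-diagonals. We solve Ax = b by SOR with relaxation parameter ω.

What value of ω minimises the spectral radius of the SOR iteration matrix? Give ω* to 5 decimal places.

ω* = 1.96661

n=184: λ(B_J) = 1 − λ(A)/2 = cos(kπ/185); k=1 gives ρ_J = 0.99986.
√(1 − cos²(π/185)) = sin(π/185) ≈ 0.016981.
ω* = 2/(1+0.016981) = 1.96661
and ρ(B_{ω*}) = 1.96661 − 1 = 0.96661.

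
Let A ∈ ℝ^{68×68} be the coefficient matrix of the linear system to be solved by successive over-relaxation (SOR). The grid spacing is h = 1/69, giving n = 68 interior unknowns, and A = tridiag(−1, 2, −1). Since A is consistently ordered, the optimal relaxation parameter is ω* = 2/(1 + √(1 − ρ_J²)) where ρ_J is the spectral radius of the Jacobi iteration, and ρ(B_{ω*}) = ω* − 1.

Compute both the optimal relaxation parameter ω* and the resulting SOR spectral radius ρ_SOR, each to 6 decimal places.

ω* = 1.912934, ρ_SOR = 0.912934

[ρ_J] n=68: ρ(B_J) = cos(π/(n+1)) = cos(π/69) = 0.998964.
√(1−ρ_J²) = |sin(π/69)| = 0.0455146
ω* = 2/(1 + 0.0455146) = 2/1.0455146 = 1.912934.
[ρ_SOR] ω* − 1 = 0.912934.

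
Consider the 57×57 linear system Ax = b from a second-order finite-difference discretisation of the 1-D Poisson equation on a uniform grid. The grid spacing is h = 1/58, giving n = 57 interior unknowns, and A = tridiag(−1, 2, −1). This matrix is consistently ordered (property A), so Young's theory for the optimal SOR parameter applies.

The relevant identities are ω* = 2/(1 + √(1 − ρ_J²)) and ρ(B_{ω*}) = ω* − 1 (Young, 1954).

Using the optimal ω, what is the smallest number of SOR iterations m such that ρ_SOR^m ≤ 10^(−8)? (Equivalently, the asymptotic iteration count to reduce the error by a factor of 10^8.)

n=57: λ(B_J) = 1 − λ(A)/2 = cos(kπ/58); k=1 gives ρ_J = 0.9985334.
√(1−ρ_J²) = |sin(π/58)| = 0.0541389
Young: ω* = 2/(1+√(1−ρ_J²)) = 2/(1+0.0541389) = 2/1.0541389 = 1.8972832.
At ω = 1.8972832 every |λ(B_ω)| = ω−1, so ρ_SOR = 0.8972832.
Need (0.8972832)^m ≤ 10^(−8): m ≥ 8·ln10/|ln 0.8972832| = 18.4207/0.108384 = 169.958 ⇒ m = 170.

m = 170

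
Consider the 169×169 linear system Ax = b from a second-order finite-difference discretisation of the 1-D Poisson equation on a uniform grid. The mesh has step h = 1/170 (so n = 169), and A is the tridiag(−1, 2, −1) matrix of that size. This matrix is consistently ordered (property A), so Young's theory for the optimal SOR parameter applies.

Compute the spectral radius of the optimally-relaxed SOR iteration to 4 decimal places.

n=169: λ(B_J) = 1 − λ(A)/2 = cos(kπ/170); k=1 gives ρ_J = 0.9998.
√(1−ρ_J²) simplifies to sin(π/170) = 0.01848.
So ω* = 2/1.01848 = 1.9637 (Young).
At ω = 1.9637 every |λ(B_ω)| = ω−1, so ρ_SOR = 0.9637.

ρ_SOR = 0.9637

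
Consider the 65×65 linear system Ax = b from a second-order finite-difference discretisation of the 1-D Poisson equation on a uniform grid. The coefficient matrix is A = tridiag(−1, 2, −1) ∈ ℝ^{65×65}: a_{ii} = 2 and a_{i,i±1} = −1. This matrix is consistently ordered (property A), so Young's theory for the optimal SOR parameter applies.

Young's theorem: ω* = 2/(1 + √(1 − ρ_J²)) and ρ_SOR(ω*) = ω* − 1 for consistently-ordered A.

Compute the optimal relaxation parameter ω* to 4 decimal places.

ω* = 1.9092

[ρ_J] n=65: ρ(B_J) = cos(π/(n+1)) = cos(π/66) = 0.9989.
√(1−ρ_J²) = |sin(π/66)| = 0.04758
ω* = 2 / (1 + 0.04758) = 2 / 1.04758 ≈ 1.9092.
ρ_SOR = ω* − 1 ≈ 0.9092.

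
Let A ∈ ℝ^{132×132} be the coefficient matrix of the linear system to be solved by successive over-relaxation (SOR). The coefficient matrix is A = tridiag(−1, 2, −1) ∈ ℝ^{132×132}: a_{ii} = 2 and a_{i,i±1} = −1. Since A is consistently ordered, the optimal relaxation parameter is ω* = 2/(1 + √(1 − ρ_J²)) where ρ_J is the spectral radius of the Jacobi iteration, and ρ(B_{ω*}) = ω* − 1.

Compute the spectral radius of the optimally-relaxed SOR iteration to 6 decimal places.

ρ_SOR = 0.953852

spectrum of D⁻¹(L+U) = {cos(kπ/133) : 1≤k≤132}; ρ_J = cos(π/133) = 0.999721.
√(1−ρ_J²) = |sin(π/133)| = 0.0236188
Then 2/(1+√(1−ρ_J²)) = 2/(1+0.0236188); ω* = 2/1.0236188 = 1.953852.
ρ_SOR = ω* − 1 = 1.953852 − 1 = 0.953852.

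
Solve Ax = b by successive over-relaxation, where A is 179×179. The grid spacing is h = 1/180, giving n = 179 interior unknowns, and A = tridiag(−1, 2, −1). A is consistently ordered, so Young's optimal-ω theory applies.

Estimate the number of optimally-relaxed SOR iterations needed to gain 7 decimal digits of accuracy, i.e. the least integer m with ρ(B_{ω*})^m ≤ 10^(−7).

m = 462

ρ_J = max_k |cos(kπ/180)| = cos(π/180) = 0.9998477
√(1−ρ_J²) simplifies to sin(π/180) = 0.0174524.
ω* = 2 / (1 + 0.0174524) = 2 / 1.0174524 ≈ 1.9656939.
ρ(B_{ω*}) = ω*−1 = 0.9656939
For 7 digits: m = 7·ln10 / (−ln 0.9656939) = 16.1181/0.0349084 = 461.726; round up → m = 462.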